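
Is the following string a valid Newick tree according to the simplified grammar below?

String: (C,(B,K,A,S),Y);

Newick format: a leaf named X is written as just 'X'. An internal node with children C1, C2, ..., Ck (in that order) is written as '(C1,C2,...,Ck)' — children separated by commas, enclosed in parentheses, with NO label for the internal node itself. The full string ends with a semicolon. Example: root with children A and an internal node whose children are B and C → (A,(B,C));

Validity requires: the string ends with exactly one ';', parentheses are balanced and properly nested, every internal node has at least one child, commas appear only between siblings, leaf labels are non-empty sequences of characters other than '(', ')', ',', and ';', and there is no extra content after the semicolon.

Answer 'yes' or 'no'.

Answer: yes

Derivation:
Input: (C,(B,K,A,S),Y);
Paren balance: 2 '(' vs 2 ')' OK
Ends with single ';': True
Full parse: OK
Valid: True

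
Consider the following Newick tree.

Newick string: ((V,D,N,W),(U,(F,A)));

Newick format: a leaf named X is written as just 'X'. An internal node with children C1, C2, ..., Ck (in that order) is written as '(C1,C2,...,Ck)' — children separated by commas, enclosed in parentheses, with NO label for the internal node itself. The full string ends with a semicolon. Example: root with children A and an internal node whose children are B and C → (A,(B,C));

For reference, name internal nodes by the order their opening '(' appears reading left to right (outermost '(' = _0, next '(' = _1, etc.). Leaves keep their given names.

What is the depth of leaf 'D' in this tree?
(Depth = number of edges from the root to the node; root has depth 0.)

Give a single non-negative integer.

Newick: ((V,D,N,W),(U,(F,A)));
Naming internals by '(' encounter order: outermost '(' = _0, next = _1, ...
Query node: D
Path from root: _0 -> _1 -> D
Depth of D: 2 (number of edges from root)

Answer: 2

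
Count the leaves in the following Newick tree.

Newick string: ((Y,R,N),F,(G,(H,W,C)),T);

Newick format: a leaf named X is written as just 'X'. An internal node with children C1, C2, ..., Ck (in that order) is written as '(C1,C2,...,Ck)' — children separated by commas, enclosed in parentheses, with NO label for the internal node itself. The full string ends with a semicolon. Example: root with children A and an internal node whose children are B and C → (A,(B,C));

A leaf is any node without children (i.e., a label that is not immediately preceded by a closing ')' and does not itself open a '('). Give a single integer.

Answer: 9

Derivation:
Newick: ((Y,R,N),F,(G,(H,W,C)),T);
Scan left-to-right; a leaf is any maximal label run not followed by '(':
  pos 2: leaf 'Y' → count = 1
  pos 4: leaf 'R' → count = 2
  pos 6: leaf 'N' → count = 3
  pos 9: leaf 'F' → count = 4
  pos 12: leaf 'G' → count = 5
  pos 15: leaf 'H' → count = 6
  pos 17: leaf 'W' → count = 7
  pos 19: leaf 'C' → count = 8
  pos 23: leaf 'T' → count = 9
Total leaves: 9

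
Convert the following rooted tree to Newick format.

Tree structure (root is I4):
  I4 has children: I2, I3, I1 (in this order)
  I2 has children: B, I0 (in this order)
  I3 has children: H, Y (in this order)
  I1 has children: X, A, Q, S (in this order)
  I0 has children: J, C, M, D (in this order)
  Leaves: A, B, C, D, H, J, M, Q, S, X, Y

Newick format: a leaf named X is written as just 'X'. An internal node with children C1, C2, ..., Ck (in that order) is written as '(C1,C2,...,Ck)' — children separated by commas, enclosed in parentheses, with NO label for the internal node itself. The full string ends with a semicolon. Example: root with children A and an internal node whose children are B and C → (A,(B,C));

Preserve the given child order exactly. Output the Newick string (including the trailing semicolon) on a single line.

Answer: ((B,(J,C,M,D)),(H,Y),(X,A,Q,S));

Derivation:
internal I4 with children ['I2', 'I3', 'I1']
  internal I2 with children ['B', 'I0']
    leaf 'B' → 'B'
    internal I0 with children ['J', 'C', 'M', 'D']
      leaf 'J' → 'J'
      leaf 'C' → 'C'
      leaf 'M' → 'M'
      leaf 'D' → 'D'
    → '(J,C,M,D)'
  → '(B,(J,C,M,D))'
  internal I3 with children ['H', 'Y']
    leaf 'H' → 'H'
    leaf 'Y' → 'Y'
  → '(H,Y)'
  internal I1 with children ['X', 'A', 'Q', 'S']
    leaf 'X' → 'X'
    leaf 'A' → 'A'
    leaf 'Q' → 'Q'
    leaf 'S' → 'S'
  → '(X,A,Q,S)'
→ '((B,(J,C,M,D)),(H,Y),(X,A,Q,S))'
Final: ((B,(J,C,M,D)),(H,Y),(X,A,Q,S));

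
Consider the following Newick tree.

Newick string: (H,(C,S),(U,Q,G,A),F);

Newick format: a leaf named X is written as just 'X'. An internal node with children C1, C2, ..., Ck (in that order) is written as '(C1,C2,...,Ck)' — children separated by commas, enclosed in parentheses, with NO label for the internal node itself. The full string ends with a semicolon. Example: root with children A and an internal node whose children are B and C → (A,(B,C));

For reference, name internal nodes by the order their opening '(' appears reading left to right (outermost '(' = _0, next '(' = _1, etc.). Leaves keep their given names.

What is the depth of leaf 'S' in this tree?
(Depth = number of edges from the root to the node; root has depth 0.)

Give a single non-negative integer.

Answer: 2

Derivation:
Newick: (H,(C,S),(U,Q,G,A),F);
Naming internals by '(' encounter order: outermost '(' = _0, next = _1, ...
Query node: S
Path from root: _0 -> _1 -> S
Depth of S: 2 (number of edges from root)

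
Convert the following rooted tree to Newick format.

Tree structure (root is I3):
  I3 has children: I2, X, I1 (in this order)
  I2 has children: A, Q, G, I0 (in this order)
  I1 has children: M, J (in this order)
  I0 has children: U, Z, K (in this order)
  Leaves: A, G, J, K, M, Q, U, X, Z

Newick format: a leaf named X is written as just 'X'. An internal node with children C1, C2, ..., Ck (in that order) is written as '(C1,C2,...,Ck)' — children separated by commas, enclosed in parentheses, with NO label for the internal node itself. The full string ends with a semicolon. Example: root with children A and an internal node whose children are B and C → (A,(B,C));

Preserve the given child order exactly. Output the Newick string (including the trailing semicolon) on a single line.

internal I3 with children ['I2', 'X', 'I1']
  internal I2 with children ['A', 'Q', 'G', 'I0']
    leaf 'A' → 'A'
    leaf 'Q' → 'Q'
    leaf 'G' → 'G'
    internal I0 with children ['U', 'Z', 'K']
      leaf 'U' → 'U'
      leaf 'Z' → 'Z'
      leaf 'K' → 'K'
    → '(U,Z,K)'
  → '(A,Q,G,(U,Z,K))'
  leaf 'X' → 'X'
  internal I1 with children ['M', 'J']
    leaf 'M' → 'M'
    leaf 'J' → 'J'
  → '(M,J)'
→ '((A,Q,G,(U,Z,K)),X,(M,J))'
Final: ((A,Q,G,(U,Z,K)),X,(M,J));

Answer: ((A,Q,G,(U,Z,K)),X,(M,J));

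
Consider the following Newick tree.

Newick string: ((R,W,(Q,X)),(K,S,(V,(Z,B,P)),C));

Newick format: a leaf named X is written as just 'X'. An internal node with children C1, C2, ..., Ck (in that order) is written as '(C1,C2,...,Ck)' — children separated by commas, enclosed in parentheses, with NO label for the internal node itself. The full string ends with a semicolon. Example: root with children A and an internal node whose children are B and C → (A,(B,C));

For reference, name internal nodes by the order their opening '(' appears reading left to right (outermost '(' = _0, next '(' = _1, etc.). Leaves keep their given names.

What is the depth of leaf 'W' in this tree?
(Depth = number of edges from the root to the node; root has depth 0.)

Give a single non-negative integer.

Answer: 2

Derivation:
Newick: ((R,W,(Q,X)),(K,S,(V,(Z,B,P)),C));
Naming internals by '(' encounter order: outermost '(' = _0, next = _1, ...
Query node: W
Path from root: _0 -> _1 -> W
Depth of W: 2 (number of edges from root)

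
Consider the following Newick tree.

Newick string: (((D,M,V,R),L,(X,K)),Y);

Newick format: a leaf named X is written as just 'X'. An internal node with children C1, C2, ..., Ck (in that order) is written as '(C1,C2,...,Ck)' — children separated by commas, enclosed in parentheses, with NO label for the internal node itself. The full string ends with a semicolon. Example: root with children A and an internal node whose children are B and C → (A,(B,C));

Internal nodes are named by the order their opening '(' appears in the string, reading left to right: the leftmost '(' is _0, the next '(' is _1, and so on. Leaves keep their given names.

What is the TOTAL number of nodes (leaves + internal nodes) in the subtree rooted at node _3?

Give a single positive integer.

Answer: 3

Derivation:
Newick: (((D,M,V,R),L,(X,K)),Y);
Locate _3: it is the '(' at position 14 (the 4th '(' reading left to right).
Query: subtree rooted at _3
_3: subtree_size = 1 + 2
  X: subtree_size = 1 + 0
  K: subtree_size = 1 + 0
Total subtree size of _3: 3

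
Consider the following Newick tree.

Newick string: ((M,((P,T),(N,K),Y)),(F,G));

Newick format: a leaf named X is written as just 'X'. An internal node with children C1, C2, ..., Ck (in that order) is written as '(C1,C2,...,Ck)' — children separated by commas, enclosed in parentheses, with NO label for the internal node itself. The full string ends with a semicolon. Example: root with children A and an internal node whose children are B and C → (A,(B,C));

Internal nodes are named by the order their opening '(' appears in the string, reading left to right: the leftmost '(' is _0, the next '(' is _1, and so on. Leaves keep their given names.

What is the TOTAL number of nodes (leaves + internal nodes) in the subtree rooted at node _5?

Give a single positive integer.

Newick: ((M,((P,T),(N,K),Y)),(F,G));
Locate _5: it is the '(' at position 21 (the 6th '(' reading left to right).
Query: subtree rooted at _5
_5: subtree_size = 1 + 2
  F: subtree_size = 1 + 0
  G: subtree_size = 1 + 0
Total subtree size of _5: 3

Answer: 3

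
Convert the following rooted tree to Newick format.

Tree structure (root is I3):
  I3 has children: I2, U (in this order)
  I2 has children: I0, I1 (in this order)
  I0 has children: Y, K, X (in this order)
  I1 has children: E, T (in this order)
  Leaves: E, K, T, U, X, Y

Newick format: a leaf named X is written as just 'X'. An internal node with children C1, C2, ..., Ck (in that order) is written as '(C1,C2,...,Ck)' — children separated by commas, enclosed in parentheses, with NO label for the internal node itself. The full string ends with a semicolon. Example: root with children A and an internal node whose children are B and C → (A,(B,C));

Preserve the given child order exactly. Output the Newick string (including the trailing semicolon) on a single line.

internal I3 with children ['I2', 'U']
  internal I2 with children ['I0', 'I1']
    internal I0 with children ['Y', 'K', 'X']
      leaf 'Y' → 'Y'
      leaf 'K' → 'K'
      leaf 'X' → 'X'
    → '(Y,K,X)'
    internal I1 with children ['E', 'T']
      leaf 'E' → 'E'
      leaf 'T' → 'T'
    → '(E,T)'
  → '((Y,K,X),(E,T))'
  leaf 'U' → 'U'
→ '(((Y,K,X),(E,T)),U)'
Final: (((Y,K,X),(E,T)),U);

Answer: (((Y,K,X),(E,T)),U);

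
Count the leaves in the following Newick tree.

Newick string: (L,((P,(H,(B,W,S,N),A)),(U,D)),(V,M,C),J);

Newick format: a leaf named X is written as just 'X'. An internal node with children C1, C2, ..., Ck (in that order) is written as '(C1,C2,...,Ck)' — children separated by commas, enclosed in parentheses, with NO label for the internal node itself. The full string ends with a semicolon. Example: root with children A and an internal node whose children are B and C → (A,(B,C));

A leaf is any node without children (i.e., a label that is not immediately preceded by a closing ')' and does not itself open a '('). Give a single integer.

Answer: 14

Derivation:
Newick: (L,((P,(H,(B,W,S,N),A)),(U,D)),(V,M,C),J);
Scan left-to-right; a leaf is any maximal label run not followed by '(':
  pos 1: leaf 'L' → count = 1
  pos 5: leaf 'P' → count = 2
  pos 8: leaf 'H' → count = 3
  pos 11: leaf 'B' → count = 4
  pos 13: leaf 'W' → count = 5
  pos 15: leaf 'S' → count = 6
  pos 17: leaf 'N' → count = 7
  pos 20: leaf 'A' → count = 8
  pos 25: leaf 'U' → count = 9
  pos 27: leaf 'D' → count = 10
  pos 32: leaf 'V' → count = 11
  pos 34: leaf 'M' → count = 12
  pos 36: leaf 'C' → count = 13
  pos 39: leaf 'J' → count = 14
Total leaves: 14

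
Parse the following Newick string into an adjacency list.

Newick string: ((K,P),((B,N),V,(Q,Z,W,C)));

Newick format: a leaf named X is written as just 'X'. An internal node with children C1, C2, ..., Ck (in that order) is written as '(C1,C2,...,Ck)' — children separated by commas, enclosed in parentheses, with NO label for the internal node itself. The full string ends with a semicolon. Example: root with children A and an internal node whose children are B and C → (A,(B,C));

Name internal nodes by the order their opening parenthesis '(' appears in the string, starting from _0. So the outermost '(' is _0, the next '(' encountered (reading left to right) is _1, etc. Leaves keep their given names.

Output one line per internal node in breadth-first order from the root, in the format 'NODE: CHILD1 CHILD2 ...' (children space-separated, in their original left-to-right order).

Input: ((K,P),((B,N),V,(Q,Z,W,C)));
Scanning left-to-right, naming '(' by encounter order:
  pos 0: '(' -> open internal node _0 (depth 1)
  pos 1: '(' -> open internal node _1 (depth 2)
  pos 5: ')' -> close internal node _1 (now at depth 1)
  pos 7: '(' -> open internal node _2 (depth 2)
  pos 8: '(' -> open internal node _3 (depth 3)
  pos 12: ')' -> close internal node _3 (now at depth 2)
  pos 16: '(' -> open internal node _4 (depth 3)
  pos 24: ')' -> close internal node _4 (now at depth 2)
  pos 25: ')' -> close internal node _2 (now at depth 1)
  pos 26: ')' -> close internal node _0 (now at depth 0)
Total internal nodes: 5
BFS adjacency from root:
  _0: _1 _2
  _1: K P
  _2: _3 V _4
  _3: B N
  _4: Q Z W C

Answer: _0: _1 _2
_1: K P
_2: _3 V _4
_3: B N
_4: Q Z W C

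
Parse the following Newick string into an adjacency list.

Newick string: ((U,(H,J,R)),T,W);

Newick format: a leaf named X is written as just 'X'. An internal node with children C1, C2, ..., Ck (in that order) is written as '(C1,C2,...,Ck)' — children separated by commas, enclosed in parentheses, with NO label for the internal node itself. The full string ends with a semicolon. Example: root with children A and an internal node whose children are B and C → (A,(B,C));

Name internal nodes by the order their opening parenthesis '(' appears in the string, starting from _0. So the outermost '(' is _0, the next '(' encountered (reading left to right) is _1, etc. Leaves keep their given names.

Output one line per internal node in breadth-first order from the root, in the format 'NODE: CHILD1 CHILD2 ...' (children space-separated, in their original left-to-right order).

Input: ((U,(H,J,R)),T,W);
Scanning left-to-right, naming '(' by encounter order:
  pos 0: '(' -> open internal node _0 (depth 1)
  pos 1: '(' -> open internal node _1 (depth 2)
  pos 4: '(' -> open internal node _2 (depth 3)
  pos 10: ')' -> close internal node _2 (now at depth 2)
  pos 11: ')' -> close internal node _1 (now at depth 1)
  pos 16: ')' -> close internal node _0 (now at depth 0)
Total internal nodes: 3
BFS adjacency from root:
  _0: _1 T W
  _1: U _2
  _2: H J R

Answer: _0: _1 T W
_1: U _2
_2: H J R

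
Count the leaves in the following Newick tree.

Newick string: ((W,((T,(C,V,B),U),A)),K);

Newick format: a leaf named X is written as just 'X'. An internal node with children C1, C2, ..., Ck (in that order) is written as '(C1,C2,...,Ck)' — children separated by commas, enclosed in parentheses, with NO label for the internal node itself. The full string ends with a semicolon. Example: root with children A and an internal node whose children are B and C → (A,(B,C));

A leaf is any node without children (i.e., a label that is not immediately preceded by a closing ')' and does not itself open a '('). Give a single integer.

Newick: ((W,((T,(C,V,B),U),A)),K);
Scan left-to-right; a leaf is any maximal label run not followed by '(':
  pos 2: leaf 'W' → count = 1
  pos 6: leaf 'T' → count = 2
  pos 9: leaf 'C' → count = 3
  pos 11: leaf 'V' → count = 4
  pos 13: leaf 'B' → count = 5
  pos 16: leaf 'U' → count = 6
  pos 19: leaf 'A' → count = 7
  pos 23: leaf 'K' → count = 8
Total leaves: 8

Answer: 8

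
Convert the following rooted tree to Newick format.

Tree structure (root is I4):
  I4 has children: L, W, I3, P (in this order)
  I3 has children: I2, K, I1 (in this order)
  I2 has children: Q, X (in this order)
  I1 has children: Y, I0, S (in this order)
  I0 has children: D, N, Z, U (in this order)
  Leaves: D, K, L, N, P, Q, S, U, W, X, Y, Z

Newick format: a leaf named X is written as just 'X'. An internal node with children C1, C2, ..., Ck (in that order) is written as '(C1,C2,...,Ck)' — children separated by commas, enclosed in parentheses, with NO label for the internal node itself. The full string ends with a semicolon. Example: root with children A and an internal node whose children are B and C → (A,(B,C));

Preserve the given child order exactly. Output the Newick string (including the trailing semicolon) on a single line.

internal I4 with children ['L', 'W', 'I3', 'P']
  leaf 'L' → 'L'
  leaf 'W' → 'W'
  internal I3 with children ['I2', 'K', 'I1']
    internal I2 with children ['Q', 'X']
      leaf 'Q' → 'Q'
      leaf 'X' → 'X'
    → '(Q,X)'
    leaf 'K' → 'K'
    internal I1 with children ['Y', 'I0', 'S']
      leaf 'Y' → 'Y'
      internal I0 with children ['D', 'N', 'Z', 'U']
        leaf 'D' → 'D'
        leaf 'N' → 'N'
        leaf 'Z' → 'Z'
        leaf 'U' → 'U'
      → '(D,N,Z,U)'
      leaf 'S' → 'S'
    → '(Y,(D,N,Z,U),S)'
  → '((Q,X),K,(Y,(D,N,Z,U),S))'
  leaf 'P' → 'P'
→ '(L,W,((Q,X),K,(Y,(D,N,Z,U),S)),P)'
Final: (L,W,((Q,X),K,(Y,(D,N,Z,U),S)),P);

Answer: (L,W,((Q,X),K,(Y,(D,N,Z,U),S)),P);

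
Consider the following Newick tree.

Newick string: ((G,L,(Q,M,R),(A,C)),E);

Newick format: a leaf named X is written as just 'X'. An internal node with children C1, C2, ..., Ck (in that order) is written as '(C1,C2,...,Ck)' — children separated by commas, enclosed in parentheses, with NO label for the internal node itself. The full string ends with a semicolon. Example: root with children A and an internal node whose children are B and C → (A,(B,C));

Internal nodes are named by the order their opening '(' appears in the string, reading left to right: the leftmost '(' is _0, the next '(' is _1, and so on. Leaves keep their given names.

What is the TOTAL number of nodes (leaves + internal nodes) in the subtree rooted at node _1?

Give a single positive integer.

Newick: ((G,L,(Q,M,R),(A,C)),E);
Locate _1: it is the '(' at position 1 (the 2nd '(' reading left to right).
Query: subtree rooted at _1
_1: subtree_size = 1 + 9
  G: subtree_size = 1 + 0
  L: subtree_size = 1 + 0
  _2: subtree_size = 1 + 3
    Q: subtree_size = 1 + 0
    M: subtree_size = 1 + 0
    R: subtree_size = 1 + 0
  _3: subtree_size = 1 + 2
    A: subtree_size = 1 + 0
    C: subtree_size = 1 + 0
Total subtree size of _1: 10

Answer: 10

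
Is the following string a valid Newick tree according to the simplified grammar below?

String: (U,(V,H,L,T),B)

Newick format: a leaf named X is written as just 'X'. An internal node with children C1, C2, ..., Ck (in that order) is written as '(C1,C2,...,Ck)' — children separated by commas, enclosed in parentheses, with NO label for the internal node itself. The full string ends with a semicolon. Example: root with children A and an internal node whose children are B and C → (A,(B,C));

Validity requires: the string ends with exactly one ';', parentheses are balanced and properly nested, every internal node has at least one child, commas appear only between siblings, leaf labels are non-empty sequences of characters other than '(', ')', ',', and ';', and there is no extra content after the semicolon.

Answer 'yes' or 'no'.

Input: (U,(V,H,L,T),B)
Paren balance: 2 '(' vs 2 ')' OK
Ends with single ';': False
Full parse: FAILS (must end with ;)
Valid: False

Answer: no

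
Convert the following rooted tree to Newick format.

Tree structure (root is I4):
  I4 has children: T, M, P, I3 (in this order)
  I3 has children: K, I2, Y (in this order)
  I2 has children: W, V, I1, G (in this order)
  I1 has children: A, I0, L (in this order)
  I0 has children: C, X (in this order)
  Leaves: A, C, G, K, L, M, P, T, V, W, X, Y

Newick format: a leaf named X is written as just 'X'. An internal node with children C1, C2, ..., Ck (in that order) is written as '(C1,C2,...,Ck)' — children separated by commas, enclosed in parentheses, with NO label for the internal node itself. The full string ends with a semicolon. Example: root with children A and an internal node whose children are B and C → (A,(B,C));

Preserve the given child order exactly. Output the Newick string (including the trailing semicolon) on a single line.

internal I4 with children ['T', 'M', 'P', 'I3']
  leaf 'T' → 'T'
  leaf 'M' → 'M'
  leaf 'P' → 'P'
  internal I3 with children ['K', 'I2', 'Y']
    leaf 'K' → 'K'
    internal I2 with children ['W', 'V', 'I1', 'G']
      leaf 'W' → 'W'
      leaf 'V' → 'V'
      internal I1 with children ['A', 'I0', 'L']
        leaf 'A' → 'A'
        internal I0 with children ['C', 'X']
          leaf 'C' → 'C'
          leaf 'X' → 'X'
        → '(C,X)'
        leaf 'L' → 'L'
      → '(A,(C,X),L)'
      leaf 'G' → 'G'
    → '(W,V,(A,(C,X),L),G)'
    leaf 'Y' → 'Y'
  → '(K,(W,V,(A,(C,X),L),G),Y)'
→ '(T,M,P,(K,(W,V,(A,(C,X),L),G),Y))'
Final: (T,M,P,(K,(W,V,(A,(C,X),L),G),Y));

Answer: (T,M,P,(K,(W,V,(A,(C,X),L),G),Y));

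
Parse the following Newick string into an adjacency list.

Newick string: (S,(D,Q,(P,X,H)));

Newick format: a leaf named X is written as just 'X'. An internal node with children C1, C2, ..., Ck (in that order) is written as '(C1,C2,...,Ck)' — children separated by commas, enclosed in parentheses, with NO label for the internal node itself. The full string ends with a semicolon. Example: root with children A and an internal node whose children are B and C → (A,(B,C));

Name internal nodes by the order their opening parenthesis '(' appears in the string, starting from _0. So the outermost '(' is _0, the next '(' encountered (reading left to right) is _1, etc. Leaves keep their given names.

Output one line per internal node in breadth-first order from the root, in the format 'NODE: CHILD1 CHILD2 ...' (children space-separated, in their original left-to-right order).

Answer: _0: S _1
_1: D Q _2
_2: P X H

Derivation:
Input: (S,(D,Q,(P,X,H)));
Scanning left-to-right, naming '(' by encounter order:
  pos 0: '(' -> open internal node _0 (depth 1)
  pos 3: '(' -> open internal node _1 (depth 2)
  pos 8: '(' -> open internal node _2 (depth 3)
  pos 14: ')' -> close internal node _2 (now at depth 2)
  pos 15: ')' -> close internal node _1 (now at depth 1)
  pos 16: ')' -> close internal node _0 (now at depth 0)
Total internal nodes: 3
BFS adjacency from root:
  _0: S _1
  _1: D Q _2
  _2: P X H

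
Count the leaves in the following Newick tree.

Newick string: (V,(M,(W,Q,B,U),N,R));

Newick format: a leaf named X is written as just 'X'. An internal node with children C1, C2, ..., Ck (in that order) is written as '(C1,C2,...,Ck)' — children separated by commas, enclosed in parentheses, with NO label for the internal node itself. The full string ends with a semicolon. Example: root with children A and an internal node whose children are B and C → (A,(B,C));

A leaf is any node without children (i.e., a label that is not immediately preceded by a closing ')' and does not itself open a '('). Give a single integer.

Newick: (V,(M,(W,Q,B,U),N,R));
Scan left-to-right; a leaf is any maximal label run not followed by '(':
  pos 1: leaf 'V' → count = 1
  pos 4: leaf 'M' → count = 2
  pos 7: leaf 'W' → count = 3
  pos 9: leaf 'Q' → count = 4
  pos 11: leaf 'B' → count = 5
  pos 13: leaf 'U' → count = 6
  pos 16: leaf 'N' → count = 7
  pos 18: leaf 'R' → count = 8
Total leaves: 8

Answer: 8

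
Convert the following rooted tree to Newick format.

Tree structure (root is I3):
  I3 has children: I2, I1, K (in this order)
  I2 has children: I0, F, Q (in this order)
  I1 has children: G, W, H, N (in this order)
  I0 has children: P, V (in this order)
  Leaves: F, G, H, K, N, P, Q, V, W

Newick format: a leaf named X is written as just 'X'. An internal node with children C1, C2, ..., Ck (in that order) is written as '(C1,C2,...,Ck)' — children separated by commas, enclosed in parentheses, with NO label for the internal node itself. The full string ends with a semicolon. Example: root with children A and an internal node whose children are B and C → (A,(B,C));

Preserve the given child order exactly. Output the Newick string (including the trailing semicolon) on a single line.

internal I3 with children ['I2', 'I1', 'K']
  internal I2 with children ['I0', 'F', 'Q']
    internal I0 with children ['P', 'V']
      leaf 'P' → 'P'
      leaf 'V' → 'V'
    → '(P,V)'
    leaf 'F' → 'F'
    leaf 'Q' → 'Q'
  → '((P,V),F,Q)'
  internal I1 with children ['G', 'W', 'H', 'N']
    leaf 'G' → 'G'
    leaf 'W' → 'W'
    leaf 'H' → 'H'
    leaf 'N' → 'N'
  → '(G,W,H,N)'
  leaf 'K' → 'K'
→ '(((P,V),F,Q),(G,W,H,N),K)'
Final: (((P,V),F,Q),(G,W,H,N),K);

Answer: (((P,V),F,Q),(G,W,H,N),K);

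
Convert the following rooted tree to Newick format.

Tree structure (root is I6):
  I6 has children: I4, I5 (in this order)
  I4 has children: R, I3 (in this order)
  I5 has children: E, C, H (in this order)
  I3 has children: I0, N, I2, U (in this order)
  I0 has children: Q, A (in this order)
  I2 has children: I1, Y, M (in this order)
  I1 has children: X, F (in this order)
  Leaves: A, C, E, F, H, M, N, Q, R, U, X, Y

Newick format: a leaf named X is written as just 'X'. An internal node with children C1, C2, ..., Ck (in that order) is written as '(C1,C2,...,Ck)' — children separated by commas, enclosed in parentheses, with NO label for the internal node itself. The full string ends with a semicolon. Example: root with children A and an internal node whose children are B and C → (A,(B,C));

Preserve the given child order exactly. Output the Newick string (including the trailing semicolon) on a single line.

internal I6 with children ['I4', 'I5']
  internal I4 with children ['R', 'I3']
    leaf 'R' → 'R'
    internal I3 with children ['I0', 'N', 'I2', 'U']
      internal I0 with children ['Q', 'A']
        leaf 'Q' → 'Q'
        leaf 'A' → 'A'
      → '(Q,A)'
      leaf 'N' → 'N'
      internal I2 with children ['I1', 'Y', 'M']
        internal I1 with children ['X', 'F']
          leaf 'X' → 'X'
          leaf 'F' → 'F'
        → '(X,F)'
        leaf 'Y' → 'Y'
        leaf 'M' → 'M'
      → '((X,F),Y,M)'
      leaf 'U' → 'U'
    → '((Q,A),N,((X,F),Y,M),U)'
  → '(R,((Q,A),N,((X,F),Y,M),U))'
  internal I5 with children ['E', 'C', 'H']
    leaf 'E' → 'E'
    leaf 'C' → 'C'
    leaf 'H' → 'H'
  → '(E,C,H)'
→ '((R,((Q,A),N,((X,F),Y,M),U)),(E,C,H))'
Final: ((R,((Q,A),N,((X,F),Y,M),U)),(E,C,H));

Answer: ((R,((Q,A),N,((X,F),Y,M),U)),(E,C,H));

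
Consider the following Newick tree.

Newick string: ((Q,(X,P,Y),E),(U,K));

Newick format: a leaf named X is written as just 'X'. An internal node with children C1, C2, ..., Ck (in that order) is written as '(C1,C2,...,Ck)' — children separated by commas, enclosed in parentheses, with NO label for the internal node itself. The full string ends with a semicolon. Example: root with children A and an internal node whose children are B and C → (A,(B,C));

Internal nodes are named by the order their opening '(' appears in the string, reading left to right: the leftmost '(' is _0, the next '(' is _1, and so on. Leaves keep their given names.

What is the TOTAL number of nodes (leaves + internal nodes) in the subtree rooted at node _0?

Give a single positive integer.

Newick: ((Q,(X,P,Y),E),(U,K));
Locate _0: it is the '(' at position 0 (the 1st '(' reading left to right).
Query: subtree rooted at _0
_0: subtree_size = 1 + 10
  _1: subtree_size = 1 + 6
    Q: subtree_size = 1 + 0
    _2: subtree_size = 1 + 3
      X: subtree_size = 1 + 0
      P: subtree_size = 1 + 0
      Y: subtree_size = 1 + 0
    E: subtree_size = 1 + 0
  _3: subtree_size = 1 + 2
    U: subtree_size = 1 + 0
    K: subtree_size = 1 + 0
Total subtree size of _0: 11

Answer: 11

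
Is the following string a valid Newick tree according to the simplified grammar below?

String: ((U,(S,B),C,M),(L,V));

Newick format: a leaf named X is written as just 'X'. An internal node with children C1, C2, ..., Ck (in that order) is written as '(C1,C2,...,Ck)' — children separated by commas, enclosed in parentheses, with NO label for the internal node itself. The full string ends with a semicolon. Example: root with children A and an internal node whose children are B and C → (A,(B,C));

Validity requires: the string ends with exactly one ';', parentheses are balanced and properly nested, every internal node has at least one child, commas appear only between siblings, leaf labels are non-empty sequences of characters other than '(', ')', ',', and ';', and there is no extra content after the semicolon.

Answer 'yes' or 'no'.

Answer: yes

Derivation:
Input: ((U,(S,B),C,M),(L,V));
Paren balance: 4 '(' vs 4 ')' OK
Ends with single ';': True
Full parse: OK
Valid: True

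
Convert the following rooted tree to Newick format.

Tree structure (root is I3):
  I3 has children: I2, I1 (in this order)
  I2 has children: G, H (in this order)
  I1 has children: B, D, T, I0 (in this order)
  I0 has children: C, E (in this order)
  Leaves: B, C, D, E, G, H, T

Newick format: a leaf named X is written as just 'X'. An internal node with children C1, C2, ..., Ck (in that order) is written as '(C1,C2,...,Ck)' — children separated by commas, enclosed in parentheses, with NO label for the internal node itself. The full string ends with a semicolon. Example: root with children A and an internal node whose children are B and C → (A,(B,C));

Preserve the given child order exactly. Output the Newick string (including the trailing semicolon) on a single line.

Answer: ((G,H),(B,D,T,(C,E)));

Derivation:
internal I3 with children ['I2', 'I1']
  internal I2 with children ['G', 'H']
    leaf 'G' → 'G'
    leaf 'H' → 'H'
  → '(G,H)'
  internal I1 with children ['B', 'D', 'T', 'I0']
    leaf 'B' → 'B'
    leaf 'D' → 'D'
    leaf 'T' → 'T'
    internal I0 with children ['C', 'E']
      leaf 'C' → 'C'
      leaf 'E' → 'E'
    → '(C,E)'
  → '(B,D,T,(C,E))'
→ '((G,H),(B,D,T,(C,E)))'
Final: ((G,H),(B,D,T,(C,E)));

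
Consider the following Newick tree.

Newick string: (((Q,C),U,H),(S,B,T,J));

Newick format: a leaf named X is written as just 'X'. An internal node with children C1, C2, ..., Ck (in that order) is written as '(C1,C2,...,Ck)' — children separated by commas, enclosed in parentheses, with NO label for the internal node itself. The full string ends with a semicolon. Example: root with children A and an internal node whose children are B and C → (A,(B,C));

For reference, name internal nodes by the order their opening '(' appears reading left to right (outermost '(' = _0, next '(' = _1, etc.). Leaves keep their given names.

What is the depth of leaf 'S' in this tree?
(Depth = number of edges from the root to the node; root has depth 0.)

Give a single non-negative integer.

Answer: 2

Derivation:
Newick: (((Q,C),U,H),(S,B,T,J));
Naming internals by '(' encounter order: outermost '(' = _0, next = _1, ...
Query node: S
Path from root: _0 -> _3 -> S
Depth of S: 2 (number of edges from root)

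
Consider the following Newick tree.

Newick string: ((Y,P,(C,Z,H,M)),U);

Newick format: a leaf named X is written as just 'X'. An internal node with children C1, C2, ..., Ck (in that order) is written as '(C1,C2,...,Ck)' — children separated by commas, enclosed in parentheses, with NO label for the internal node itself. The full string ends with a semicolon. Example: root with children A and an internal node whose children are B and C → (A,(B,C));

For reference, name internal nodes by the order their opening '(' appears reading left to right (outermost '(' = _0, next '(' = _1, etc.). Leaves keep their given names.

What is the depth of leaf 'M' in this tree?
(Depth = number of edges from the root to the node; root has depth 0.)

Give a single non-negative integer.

Newick: ((Y,P,(C,Z,H,M)),U);
Naming internals by '(' encounter order: outermost '(' = _0, next = _1, ...
Query node: M
Path from root: _0 -> _1 -> _2 -> M
Depth of M: 3 (number of edges from root)

Answer: 3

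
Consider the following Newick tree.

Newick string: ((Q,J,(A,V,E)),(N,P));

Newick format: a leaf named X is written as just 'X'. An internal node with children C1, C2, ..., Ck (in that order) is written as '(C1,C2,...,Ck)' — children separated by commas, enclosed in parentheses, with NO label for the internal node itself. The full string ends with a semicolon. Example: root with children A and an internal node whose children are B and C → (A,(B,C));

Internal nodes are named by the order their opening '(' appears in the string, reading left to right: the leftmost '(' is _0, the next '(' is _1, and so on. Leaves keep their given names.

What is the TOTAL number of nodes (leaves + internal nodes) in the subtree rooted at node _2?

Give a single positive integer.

Newick: ((Q,J,(A,V,E)),(N,P));
Locate _2: it is the '(' at position 6 (the 3rd '(' reading left to right).
Query: subtree rooted at _2
_2: subtree_size = 1 + 3
  A: subtree_size = 1 + 0
  V: subtree_size = 1 + 0
  E: subtree_size = 1 + 0
Total subtree size of _2: 4

Answer: 4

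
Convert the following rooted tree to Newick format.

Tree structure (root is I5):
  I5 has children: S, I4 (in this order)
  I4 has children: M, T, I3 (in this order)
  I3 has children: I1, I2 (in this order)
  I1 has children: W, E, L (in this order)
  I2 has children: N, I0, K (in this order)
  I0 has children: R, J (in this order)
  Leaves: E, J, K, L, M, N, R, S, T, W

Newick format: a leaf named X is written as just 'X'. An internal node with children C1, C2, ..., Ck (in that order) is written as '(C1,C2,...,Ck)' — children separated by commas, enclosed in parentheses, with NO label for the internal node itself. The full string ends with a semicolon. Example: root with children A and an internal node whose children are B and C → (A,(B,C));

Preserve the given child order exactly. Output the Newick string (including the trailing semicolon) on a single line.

Answer: (S,(M,T,((W,E,L),(N,(R,J),K))));

Derivation:
internal I5 with children ['S', 'I4']
  leaf 'S' → 'S'
  internal I4 with children ['M', 'T', 'I3']
    leaf 'M' → 'M'
    leaf 'T' → 'T'
    internal I3 with children ['I1', 'I2']
      internal I1 with children ['W', 'E', 'L']
        leaf 'W' → 'W'
        leaf 'E' → 'E'
        leaf 'L' → 'L'
      → '(W,E,L)'
      internal I2 with children ['N', 'I0', 'K']
        leaf 'N' → 'N'
        internal I0 with children ['R', 'J']
          leaf 'R' → 'R'
          leaf 'J' → 'J'
        → '(R,J)'
        leaf 'K' → 'K'
      → '(N,(R,J),K)'
    → '((W,E,L),(N,(R,J),K))'
  → '(M,T,((W,E,L),(N,(R,J),K)))'
→ '(S,(M,T,((W,E,L),(N,(R,J),K))))'
Final: (S,(M,T,((W,E,L),(N,(R,J),K))));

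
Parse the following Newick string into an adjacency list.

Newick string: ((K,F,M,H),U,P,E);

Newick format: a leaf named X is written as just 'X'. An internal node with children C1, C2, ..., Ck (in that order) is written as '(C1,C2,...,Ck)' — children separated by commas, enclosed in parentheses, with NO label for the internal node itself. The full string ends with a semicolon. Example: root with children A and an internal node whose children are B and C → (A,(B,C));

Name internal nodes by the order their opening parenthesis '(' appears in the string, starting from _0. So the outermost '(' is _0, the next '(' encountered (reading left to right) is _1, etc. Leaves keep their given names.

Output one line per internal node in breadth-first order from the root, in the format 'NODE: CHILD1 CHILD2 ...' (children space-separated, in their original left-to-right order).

Answer: _0: _1 U P E
_1: K F M H

Derivation:
Input: ((K,F,M,H),U,P,E);
Scanning left-to-right, naming '(' by encounter order:
  pos 0: '(' -> open internal node _0 (depth 1)
  pos 1: '(' -> open internal node _1 (depth 2)
  pos 9: ')' -> close internal node _1 (now at depth 1)
  pos 16: ')' -> close internal node _0 (now at depth 0)
Total internal nodes: 2
BFS adjacency from root:
  _0: _1 U P E
  _1: K F M H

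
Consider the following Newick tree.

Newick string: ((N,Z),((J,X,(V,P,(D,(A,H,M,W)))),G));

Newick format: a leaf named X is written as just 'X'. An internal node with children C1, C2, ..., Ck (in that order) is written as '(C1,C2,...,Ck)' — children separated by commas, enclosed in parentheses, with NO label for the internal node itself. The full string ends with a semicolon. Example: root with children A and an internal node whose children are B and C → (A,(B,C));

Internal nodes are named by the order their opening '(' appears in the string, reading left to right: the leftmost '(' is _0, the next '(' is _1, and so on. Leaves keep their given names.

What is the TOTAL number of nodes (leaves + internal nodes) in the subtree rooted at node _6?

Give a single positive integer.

Answer: 5

Derivation:
Newick: ((N,Z),((J,X,(V,P,(D,(A,H,M,W)))),G));
Locate _6: it is the '(' at position 21 (the 7th '(' reading left to right).
Query: subtree rooted at _6
_6: subtree_size = 1 + 4
  A: subtree_size = 1 + 0
  H: subtree_size = 1 + 0
  M: subtree_size = 1 + 0
  W: subtree_size = 1 + 0
Total subtree size of _6: 5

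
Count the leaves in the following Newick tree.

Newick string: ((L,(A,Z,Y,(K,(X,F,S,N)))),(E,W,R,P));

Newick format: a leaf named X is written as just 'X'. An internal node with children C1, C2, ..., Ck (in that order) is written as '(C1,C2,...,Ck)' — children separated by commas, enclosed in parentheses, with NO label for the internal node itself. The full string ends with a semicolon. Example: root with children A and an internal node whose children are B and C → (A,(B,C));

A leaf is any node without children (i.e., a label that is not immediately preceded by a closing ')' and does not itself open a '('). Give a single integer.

Answer: 13

Derivation:
Newick: ((L,(A,Z,Y,(K,(X,F,S,N)))),(E,W,R,P));
Scan left-to-right; a leaf is any maximal label run not followed by '(':
  pos 2: leaf 'L' → count = 1
  pos 5: leaf 'A' → count = 2
  pos 7: leaf 'Z' → count = 3
  pos 9: leaf 'Y' → count = 4
  pos 12: leaf 'K' → count = 5
  pos 15: leaf 'X' → count = 6
  pos 17: leaf 'F' → count = 7
  pos 19: leaf 'S' → count = 8
  pos 21: leaf 'N' → count = 9
  pos 28: leaf 'E' → count = 10
  pos 30: leaf 'W' → count = 11
  pos 32: leaf 'R' → count = 12
  pos 34: leaf 'P' → count = 13
Total leaves: 13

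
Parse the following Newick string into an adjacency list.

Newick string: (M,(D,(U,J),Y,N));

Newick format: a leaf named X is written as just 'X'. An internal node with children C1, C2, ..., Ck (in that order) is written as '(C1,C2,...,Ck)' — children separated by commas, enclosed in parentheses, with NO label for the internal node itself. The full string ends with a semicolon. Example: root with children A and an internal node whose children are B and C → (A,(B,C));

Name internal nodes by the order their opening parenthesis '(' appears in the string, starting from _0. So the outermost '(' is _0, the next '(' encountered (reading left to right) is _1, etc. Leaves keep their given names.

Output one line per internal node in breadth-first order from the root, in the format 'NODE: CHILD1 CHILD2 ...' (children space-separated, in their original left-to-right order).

Answer: _0: M _1
_1: D _2 Y N
_2: U J

Derivation:
Input: (M,(D,(U,J),Y,N));
Scanning left-to-right, naming '(' by encounter order:
  pos 0: '(' -> open internal node _0 (depth 1)
  pos 3: '(' -> open internal node _1 (depth 2)
  pos 6: '(' -> open internal node _2 (depth 3)
  pos 10: ')' -> close internal node _2 (now at depth 2)
  pos 15: ')' -> close internal node _1 (now at depth 1)
  pos 16: ')' -> close internal node _0 (now at depth 0)
Total internal nodes: 3
BFS adjacency from root:
  _0: M _1
  _1: D _2 Y N
  _2: U J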